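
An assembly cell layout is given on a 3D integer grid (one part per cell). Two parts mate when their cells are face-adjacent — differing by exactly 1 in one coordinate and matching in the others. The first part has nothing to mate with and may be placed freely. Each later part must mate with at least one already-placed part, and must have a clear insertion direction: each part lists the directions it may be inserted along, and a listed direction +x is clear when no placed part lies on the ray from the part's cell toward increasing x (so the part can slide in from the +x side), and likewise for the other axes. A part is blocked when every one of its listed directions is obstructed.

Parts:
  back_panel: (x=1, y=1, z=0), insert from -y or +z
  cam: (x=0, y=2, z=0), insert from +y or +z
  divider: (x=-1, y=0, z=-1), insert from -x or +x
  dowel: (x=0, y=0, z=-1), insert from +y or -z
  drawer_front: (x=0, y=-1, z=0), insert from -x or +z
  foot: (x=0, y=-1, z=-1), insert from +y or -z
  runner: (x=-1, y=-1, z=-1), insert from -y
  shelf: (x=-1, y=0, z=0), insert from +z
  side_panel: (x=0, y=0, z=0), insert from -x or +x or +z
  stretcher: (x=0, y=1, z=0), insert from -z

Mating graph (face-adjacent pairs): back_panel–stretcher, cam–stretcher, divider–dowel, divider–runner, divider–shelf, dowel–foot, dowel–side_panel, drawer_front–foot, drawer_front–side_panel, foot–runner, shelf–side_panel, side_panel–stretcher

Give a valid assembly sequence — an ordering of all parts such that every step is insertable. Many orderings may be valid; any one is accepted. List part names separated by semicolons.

stretcher; back_panel; cam; side_panel; drawer_front; dowel; foot; runner; divider; shelf

1. stretcher@(0, 1, 0) [-z clear] — {stretcher}
2. back_panel@(1, 1, 0) [-y clear] — {back_panel, stretcher}
3. cam@(0, 2, 0) [+y clear] — {back_panel, cam, stretcher}
4. side_panel@(0, 0, 0) [-x clear] — {back_panel, cam, side_panel, stretcher}
5. drawer_front@(0, -1, 0) [-x clear] — {back_panel, cam, drawer_front, side_panel, stretcher}
6. dowel@(0, 0, -1) [+y clear] — {back_panel, cam, dowel, drawer_front, side_panel, stretcher}
7. foot@(0, -1, -1) [-z clear] — {back_panel, cam, dowel, drawer_front, foot, side_panel, stretcher}
8. runner@(-1, -1, -1) [-y clear] — {back_panel, cam, dowel, drawer_front, foot, runner, side_panel, stretcher}
9. divider@(-1, 0, -1) [-x clear] — {back_panel, cam, divider, dowel, drawer_front, foot, runner, side_panel, stretcher}
10. shelf@(-1, 0, 0) [+z clear] — {back_panel, cam, divider, dowel, drawer_front, foot, runner, shelf, side_panel, stretcher}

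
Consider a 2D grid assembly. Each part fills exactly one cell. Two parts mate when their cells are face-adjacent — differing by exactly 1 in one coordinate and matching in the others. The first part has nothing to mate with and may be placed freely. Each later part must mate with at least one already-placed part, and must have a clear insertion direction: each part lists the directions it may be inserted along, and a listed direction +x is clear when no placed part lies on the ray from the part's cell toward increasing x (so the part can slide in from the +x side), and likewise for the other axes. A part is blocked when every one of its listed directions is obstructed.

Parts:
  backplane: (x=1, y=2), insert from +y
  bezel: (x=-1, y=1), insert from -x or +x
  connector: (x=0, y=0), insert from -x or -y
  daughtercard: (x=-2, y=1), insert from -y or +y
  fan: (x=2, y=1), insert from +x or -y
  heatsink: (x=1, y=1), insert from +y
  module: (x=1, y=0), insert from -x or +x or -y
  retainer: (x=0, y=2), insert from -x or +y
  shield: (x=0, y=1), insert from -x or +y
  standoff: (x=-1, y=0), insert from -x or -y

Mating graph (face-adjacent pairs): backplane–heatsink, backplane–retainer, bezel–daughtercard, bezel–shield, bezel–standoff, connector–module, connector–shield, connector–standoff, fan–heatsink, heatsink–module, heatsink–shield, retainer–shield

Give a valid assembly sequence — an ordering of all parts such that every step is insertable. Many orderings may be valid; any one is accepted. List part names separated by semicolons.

1. connector@(0, 0) [-x clear] — {connector}
2. standoff@(-1, 0) [-x clear] — {connector, standoff}
3. module@(1, 0) [+x clear] — {connector, module, standoff}
4. heatsink@(1, 1) [+y clear] — {connector, heatsink, module, standoff}
5. backplane@(1, 2) [+y clear] — {backplane, connector, heatsink, module, standoff}
6. shield@(0, 1) [-x clear] — {backplane, connector, heatsink, module, shield, standoff}
7. retainer@(0, 2) [-x clear] — {backplane, connector, heatsink, module, retainer, shield, standoff}
8. fan@(2, 1) [+x clear] — {backplane, connector, fan, heatsink, module, retainer, shield, standoff}
9. bezel@(-1, 1) [-x clear] — {backplane, bezel, connector, fan, heatsink, module, retainer, shield, standoff}
10. daughtercard@(-2, 1) [-y clear] — {backplane, bezel, connector, daughtercard, fan, heatsink, module, retainer, shield, standoff}

connector; standoff; module; heatsink; backplane; shield; retainer; fan; bezel; daughtercard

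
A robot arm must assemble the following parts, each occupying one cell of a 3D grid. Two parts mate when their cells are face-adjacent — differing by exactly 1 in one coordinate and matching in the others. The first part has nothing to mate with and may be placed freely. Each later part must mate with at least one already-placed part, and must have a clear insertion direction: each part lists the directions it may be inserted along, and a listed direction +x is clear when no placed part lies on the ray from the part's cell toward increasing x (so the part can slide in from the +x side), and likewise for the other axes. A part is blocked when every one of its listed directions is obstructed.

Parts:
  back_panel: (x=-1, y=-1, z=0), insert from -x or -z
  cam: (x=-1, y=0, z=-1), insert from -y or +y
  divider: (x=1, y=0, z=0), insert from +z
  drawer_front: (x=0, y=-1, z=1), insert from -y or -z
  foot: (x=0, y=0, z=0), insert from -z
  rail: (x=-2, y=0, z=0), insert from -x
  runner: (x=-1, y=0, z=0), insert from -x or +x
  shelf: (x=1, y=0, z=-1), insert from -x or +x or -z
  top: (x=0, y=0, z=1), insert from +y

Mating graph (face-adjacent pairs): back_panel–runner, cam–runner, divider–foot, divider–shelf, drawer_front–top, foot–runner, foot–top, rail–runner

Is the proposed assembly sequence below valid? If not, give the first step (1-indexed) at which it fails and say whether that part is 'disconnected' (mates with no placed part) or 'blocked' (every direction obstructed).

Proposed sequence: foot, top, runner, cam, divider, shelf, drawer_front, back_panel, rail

1. foot@(0, 0, 0) [-z clear] — {foot}
2. top@(0, 0, 1) [+y clear] — {foot, top}
3. runner@(-1, 0, 0) [-x clear] — {foot, runner, top}
4. cam@(-1, 0, -1) [-y clear] — {cam, foot, runner, top}
5. divider@(1, 0, 0) [+z clear] — {cam, divider, foot, runner, top}
6. shelf@(1, 0, -1) [+x clear] — {cam, divider, foot, runner, shelf, top}
7. drawer_front@(0, -1, 1) [-y clear] — {cam, divider, drawer_front, foot, runner, shelf, top}
8. back_panel@(-1, -1, 0) [-x clear] — {back_panel, cam, divider, drawer_front, foot, runner, shelf, top}
9. rail@(-2, 0, 0) [-x clear] — {back_panel, cam, divider, drawer_front, foot, rail, runner, shelf, top}

Valid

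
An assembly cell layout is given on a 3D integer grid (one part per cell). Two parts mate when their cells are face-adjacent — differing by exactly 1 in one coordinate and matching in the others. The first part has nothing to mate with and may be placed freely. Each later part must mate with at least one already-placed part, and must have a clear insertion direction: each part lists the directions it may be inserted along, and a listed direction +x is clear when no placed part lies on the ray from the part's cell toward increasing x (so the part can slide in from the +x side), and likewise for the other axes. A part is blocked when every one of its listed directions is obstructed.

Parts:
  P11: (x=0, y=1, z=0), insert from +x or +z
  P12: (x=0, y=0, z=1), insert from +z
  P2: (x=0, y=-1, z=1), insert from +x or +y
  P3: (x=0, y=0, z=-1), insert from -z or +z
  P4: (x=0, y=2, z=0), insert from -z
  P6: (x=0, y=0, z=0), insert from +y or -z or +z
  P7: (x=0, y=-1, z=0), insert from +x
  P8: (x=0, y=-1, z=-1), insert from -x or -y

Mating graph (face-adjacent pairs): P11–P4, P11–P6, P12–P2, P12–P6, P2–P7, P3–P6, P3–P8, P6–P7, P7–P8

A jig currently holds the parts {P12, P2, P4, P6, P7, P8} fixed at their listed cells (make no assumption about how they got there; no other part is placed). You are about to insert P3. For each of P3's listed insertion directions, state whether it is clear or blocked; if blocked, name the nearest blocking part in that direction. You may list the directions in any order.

+z: blocked by P6; -z: clear

-z: ray from P3(0, 0, -1) has no placed part ⇒ clear
+z: nearest on ray is P6@(0, 0, 0) ⇒ blocked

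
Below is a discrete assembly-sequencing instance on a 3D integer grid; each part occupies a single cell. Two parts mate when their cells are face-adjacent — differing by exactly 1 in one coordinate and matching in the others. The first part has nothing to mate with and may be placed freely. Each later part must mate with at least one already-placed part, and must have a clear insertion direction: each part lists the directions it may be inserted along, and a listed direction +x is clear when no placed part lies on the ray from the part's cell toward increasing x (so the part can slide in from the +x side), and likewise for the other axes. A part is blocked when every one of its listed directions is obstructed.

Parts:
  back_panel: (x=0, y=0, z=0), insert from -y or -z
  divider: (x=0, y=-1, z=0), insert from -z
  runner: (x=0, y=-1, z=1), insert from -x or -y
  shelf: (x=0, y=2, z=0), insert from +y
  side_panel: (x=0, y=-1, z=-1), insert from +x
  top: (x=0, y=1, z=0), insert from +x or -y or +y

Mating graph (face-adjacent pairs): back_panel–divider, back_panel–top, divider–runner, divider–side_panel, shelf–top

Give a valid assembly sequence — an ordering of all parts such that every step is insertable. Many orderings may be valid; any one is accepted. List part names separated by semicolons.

1. back_panel@(0, 0, 0) [-y clear] — {back_panel}
2. divider@(0, -1, 0) [-z clear] — {back_panel, divider}
3. side_panel@(0, -1, -1) [+x clear] — {back_panel, divider, side_panel}
4. runner@(0, -1, 1) [-x clear] — {back_panel, divider, runner, side_panel}
5. top@(0, 1, 0) [+x clear] — {back_panel, divider, runner, side_panel, top}
6. shelf@(0, 2, 0) [+y clear] — {back_panel, divider, runner, shelf, side_panel, top}

back_panel; divider; side_panel; runner; top; shelf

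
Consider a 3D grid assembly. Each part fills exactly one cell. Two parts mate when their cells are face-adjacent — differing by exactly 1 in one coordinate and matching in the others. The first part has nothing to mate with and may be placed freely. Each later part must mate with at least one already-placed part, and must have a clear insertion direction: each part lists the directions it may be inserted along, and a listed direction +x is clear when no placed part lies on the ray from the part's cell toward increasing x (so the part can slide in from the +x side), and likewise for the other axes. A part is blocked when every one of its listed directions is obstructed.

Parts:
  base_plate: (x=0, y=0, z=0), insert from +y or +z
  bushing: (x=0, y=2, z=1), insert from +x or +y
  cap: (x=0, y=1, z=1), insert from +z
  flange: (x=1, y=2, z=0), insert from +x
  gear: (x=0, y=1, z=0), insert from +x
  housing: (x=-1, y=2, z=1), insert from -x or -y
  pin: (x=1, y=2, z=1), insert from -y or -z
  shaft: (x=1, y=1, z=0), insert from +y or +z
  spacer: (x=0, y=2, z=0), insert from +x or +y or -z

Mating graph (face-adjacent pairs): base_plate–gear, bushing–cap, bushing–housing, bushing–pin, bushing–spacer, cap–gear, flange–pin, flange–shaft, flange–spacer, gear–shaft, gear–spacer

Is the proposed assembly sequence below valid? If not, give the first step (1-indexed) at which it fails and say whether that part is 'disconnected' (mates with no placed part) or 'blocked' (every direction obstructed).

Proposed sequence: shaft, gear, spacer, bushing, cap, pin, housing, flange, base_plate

1. shaft@(1, 1, 0) [+y clear] — {shaft}
2. gear@(0, 1, 0) — +x all obstructed ⇒ blocked

Invalid at step 2 (blocked)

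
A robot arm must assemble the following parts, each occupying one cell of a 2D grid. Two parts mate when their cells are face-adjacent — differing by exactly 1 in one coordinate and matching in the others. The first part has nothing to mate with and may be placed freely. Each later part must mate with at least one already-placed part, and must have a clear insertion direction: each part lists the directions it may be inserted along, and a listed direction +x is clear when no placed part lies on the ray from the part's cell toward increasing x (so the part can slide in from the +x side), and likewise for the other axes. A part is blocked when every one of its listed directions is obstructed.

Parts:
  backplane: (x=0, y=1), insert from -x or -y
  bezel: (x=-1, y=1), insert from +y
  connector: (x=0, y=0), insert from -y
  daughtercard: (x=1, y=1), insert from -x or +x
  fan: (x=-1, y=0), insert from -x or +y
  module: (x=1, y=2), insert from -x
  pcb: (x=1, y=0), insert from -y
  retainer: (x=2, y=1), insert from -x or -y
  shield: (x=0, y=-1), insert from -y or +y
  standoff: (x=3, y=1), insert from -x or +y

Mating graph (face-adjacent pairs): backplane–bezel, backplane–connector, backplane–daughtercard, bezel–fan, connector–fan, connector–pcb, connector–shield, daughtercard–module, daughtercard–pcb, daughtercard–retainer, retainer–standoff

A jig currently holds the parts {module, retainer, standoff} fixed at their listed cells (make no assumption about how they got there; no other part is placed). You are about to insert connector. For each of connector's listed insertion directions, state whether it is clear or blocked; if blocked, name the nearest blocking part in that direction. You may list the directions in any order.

-y: ray from connector(0, 0) has no placed part ⇒ clear

-y: clear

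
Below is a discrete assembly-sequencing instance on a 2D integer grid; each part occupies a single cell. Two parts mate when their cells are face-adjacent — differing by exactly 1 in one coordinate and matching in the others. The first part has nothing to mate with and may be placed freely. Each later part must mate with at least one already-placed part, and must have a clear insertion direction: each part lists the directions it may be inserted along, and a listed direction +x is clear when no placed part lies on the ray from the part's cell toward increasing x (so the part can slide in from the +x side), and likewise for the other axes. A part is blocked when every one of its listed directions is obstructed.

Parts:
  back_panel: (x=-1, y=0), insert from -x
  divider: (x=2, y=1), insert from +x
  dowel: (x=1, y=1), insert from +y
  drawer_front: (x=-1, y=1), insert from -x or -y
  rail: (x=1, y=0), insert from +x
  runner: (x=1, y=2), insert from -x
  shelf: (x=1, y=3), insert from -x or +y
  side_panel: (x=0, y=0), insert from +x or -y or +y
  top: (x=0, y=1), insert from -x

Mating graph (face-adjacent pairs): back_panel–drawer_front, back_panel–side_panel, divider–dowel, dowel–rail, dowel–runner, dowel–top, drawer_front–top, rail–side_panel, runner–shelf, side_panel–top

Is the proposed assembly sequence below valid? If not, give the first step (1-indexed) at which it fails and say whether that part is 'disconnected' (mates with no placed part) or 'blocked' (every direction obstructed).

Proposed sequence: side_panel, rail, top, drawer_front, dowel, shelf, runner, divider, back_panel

Invalid at step 6 (disconnected)

1. side_panel@(0, 0) [+x clear] — {side_panel}
2. rail@(1, 0) [+x clear] — {rail, side_panel}
3. top@(0, 1) [-x clear] — {rail, side_panel, top}
4. drawer_front@(-1, 1) [-x clear] — {drawer_front, rail, side_panel, top}
5. dowel@(1, 1) [+y clear] — {dowel, drawer_front, rail, side_panel, top}
6. shelf@(1, 3) — no placed neighbour ⇒ disconnected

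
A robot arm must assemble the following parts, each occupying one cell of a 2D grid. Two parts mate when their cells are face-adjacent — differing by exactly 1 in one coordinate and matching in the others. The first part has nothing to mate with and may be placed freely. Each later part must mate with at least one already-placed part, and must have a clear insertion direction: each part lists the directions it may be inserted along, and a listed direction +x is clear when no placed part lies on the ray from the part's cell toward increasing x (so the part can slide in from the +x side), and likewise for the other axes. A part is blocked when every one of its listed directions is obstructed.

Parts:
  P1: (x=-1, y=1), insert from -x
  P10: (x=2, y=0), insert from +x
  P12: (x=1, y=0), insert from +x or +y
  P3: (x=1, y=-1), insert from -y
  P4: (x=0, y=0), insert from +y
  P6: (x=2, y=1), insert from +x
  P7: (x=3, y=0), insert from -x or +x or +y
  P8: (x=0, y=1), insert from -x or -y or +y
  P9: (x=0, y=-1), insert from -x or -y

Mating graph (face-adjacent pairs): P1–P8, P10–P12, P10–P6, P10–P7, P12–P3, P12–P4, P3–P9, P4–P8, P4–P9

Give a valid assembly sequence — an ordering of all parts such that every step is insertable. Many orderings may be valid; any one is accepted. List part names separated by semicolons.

1. P6@(2, 1) [+x clear] — {P6}
2. P10@(2, 0) [+x clear] — {P10, P6}
3. P7@(3, 0) [+x clear] — {P10, P6, P7}
4. P12@(1, 0) [+y clear] — {P10, P12, P6, P7}
5. P4@(0, 0) [+y clear] — {P10, P12, P4, P6, P7}
6. P9@(0, -1) [-x clear] — {P10, P12, P4, P6, P7, P9}
7. P8@(0, 1) [-x clear] — {P10, P12, P4, P6, P7, P8, P9}
8. P3@(1, -1) [-y clear] — {P10, P12, P3, P4, P6, P7, P8, P9}
9. P1@(-1, 1) [-x clear] — {P1, P10, P12, P3, P4, P6, P7, P8, P9}

P6; P10; P7; P12; P4; P9; P8; P3; P1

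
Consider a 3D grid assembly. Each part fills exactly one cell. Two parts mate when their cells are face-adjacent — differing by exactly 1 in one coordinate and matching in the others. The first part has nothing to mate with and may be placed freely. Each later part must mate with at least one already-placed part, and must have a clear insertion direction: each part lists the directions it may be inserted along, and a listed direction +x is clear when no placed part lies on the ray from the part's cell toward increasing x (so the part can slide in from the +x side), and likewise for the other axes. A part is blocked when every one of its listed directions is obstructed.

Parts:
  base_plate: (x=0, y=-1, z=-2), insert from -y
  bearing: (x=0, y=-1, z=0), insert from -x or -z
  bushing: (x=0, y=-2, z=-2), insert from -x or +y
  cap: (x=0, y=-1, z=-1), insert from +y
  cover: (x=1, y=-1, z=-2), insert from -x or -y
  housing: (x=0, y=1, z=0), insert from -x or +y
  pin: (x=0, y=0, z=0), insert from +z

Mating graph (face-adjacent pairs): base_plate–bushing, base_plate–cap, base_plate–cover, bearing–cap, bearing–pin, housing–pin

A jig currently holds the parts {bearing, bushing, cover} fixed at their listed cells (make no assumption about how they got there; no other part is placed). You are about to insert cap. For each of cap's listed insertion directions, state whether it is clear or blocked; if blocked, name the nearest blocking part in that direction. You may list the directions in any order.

+y: ray from cap(0, -1, -1) has no placed part ⇒ clear

+y: clear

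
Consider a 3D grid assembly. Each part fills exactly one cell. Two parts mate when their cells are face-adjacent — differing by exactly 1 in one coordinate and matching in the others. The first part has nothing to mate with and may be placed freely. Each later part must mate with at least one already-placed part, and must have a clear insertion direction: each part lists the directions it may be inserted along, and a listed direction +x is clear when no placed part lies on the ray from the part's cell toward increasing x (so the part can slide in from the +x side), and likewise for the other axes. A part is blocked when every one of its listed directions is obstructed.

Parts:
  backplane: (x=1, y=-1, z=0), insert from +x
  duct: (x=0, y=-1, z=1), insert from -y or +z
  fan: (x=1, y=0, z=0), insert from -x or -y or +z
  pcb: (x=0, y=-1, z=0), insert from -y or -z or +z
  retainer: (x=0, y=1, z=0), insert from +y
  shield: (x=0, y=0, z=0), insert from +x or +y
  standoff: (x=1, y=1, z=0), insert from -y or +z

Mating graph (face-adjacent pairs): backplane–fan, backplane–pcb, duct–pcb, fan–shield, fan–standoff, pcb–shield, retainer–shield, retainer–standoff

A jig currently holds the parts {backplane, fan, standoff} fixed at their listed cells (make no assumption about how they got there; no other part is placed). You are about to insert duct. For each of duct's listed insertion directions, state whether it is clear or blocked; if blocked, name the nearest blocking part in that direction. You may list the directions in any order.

-y: ray from duct(0, -1, 1) has no placed part ⇒ clear
+z: ray from duct(0, -1, 1) has no placed part ⇒ clear

+z: clear; -y: clear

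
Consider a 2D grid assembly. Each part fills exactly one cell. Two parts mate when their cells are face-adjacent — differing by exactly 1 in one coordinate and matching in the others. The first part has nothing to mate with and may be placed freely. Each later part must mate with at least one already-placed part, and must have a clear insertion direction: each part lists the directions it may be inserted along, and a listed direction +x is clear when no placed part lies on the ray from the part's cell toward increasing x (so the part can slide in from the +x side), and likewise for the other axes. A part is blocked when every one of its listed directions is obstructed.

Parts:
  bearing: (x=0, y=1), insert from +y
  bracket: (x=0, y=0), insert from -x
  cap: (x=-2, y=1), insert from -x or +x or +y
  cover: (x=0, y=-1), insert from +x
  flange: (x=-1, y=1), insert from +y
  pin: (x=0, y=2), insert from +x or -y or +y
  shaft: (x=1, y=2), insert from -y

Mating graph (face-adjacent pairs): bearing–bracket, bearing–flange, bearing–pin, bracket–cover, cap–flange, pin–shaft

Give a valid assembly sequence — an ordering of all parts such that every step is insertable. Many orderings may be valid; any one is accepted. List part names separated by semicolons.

flange; bearing; bracket; cover; pin; shaft; cap

1. flange@(-1, 1) [+y clear] — {flange}
2. bearing@(0, 1) [+y clear] — {bearing, flange}
3. bracket@(0, 0) [-x clear] — {bearing, bracket, flange}
4. cover@(0, -1) [+x clear] — {bearing, bracket, cover, flange}
5. pin@(0, 2) [+x clear] — {bearing, bracket, cover, flange, pin}
6. shaft@(1, 2) [-y clear] — {bearing, bracket, cover, flange, pin, shaft}
7. cap@(-2, 1) [-x clear] — {bearing, bracket, cap, cover, flange, pin, shaft}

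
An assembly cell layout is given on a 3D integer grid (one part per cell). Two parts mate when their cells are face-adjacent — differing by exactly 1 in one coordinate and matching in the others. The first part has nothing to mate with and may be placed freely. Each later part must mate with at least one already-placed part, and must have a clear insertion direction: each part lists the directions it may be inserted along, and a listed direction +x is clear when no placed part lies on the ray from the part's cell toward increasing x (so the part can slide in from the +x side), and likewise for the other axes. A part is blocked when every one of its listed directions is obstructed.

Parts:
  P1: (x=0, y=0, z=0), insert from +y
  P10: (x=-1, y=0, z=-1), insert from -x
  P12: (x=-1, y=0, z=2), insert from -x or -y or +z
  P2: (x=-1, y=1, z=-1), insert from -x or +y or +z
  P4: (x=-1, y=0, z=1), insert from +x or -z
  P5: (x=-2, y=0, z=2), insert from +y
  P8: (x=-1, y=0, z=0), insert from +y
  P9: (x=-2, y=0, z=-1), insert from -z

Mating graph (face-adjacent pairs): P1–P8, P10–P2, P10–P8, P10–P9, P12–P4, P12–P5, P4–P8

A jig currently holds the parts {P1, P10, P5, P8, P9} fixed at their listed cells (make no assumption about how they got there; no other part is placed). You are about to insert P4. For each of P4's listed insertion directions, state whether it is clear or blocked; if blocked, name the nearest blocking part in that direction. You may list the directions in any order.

+x: ray from P4(-1, 0, 1) has no placed part ⇒ clear
-z: nearest on ray is P8@(-1, 0, 0) ⇒ blocked

+x: clear; -z: blocked by P8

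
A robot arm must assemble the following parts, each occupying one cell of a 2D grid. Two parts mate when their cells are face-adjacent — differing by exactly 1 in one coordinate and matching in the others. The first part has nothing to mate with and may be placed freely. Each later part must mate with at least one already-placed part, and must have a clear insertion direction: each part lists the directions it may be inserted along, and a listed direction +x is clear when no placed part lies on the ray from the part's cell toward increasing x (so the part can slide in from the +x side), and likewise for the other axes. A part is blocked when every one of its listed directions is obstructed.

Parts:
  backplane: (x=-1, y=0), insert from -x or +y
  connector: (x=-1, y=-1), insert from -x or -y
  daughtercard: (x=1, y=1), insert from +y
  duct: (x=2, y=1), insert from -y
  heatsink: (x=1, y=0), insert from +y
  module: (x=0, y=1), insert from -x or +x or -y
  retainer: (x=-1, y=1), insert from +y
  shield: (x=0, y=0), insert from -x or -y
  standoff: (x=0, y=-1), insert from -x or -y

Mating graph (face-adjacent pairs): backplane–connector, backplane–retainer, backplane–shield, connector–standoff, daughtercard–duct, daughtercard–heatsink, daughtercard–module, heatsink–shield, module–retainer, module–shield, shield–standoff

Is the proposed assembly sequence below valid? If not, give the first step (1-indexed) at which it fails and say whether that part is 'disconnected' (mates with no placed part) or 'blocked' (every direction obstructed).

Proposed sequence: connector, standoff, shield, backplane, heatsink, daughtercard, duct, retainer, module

Invalid at step 9 (blocked)

1. connector@(-1, -1) [-x clear] — {connector}
2. standoff@(0, -1) [-y clear] — {connector, standoff}
3. shield@(0, 0) [-x clear] — {connector, shield, standoff}
4. backplane@(-1, 0) [-x clear] — {backplane, connector, shield, standoff}
5. heatsink@(1, 0) [+y clear] — {backplane, connector, heatsink, shield, standoff}
6. daughtercard@(1, 1) [+y clear] — {backplane, connector, daughtercard, heatsink, shield, standoff}
7. duct@(2, 1) [-y clear] — {backplane, connector, daughtercard, duct, heatsink, shield, standoff}
8. retainer@(-1, 1) [+y clear] — {backplane, connector, daughtercard, duct, heatsink, retainer, shield, standoff}
9. module@(0, 1) — -x/+x/-y all obstructed ⇒ blocked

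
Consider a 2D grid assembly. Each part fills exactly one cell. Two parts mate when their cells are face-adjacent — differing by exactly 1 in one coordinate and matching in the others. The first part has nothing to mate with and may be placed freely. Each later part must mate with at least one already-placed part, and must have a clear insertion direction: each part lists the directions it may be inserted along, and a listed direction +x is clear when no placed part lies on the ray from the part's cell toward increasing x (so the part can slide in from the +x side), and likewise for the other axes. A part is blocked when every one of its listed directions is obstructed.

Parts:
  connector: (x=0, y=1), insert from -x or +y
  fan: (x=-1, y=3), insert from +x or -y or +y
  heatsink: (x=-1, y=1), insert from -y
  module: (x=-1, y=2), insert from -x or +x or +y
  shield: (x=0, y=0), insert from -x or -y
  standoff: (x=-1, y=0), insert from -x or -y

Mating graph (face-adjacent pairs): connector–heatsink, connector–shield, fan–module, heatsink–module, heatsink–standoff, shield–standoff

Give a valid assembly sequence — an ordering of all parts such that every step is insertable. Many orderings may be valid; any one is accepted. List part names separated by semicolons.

1. module@(-1, 2) [-x clear] — {module}
2. fan@(-1, 3) [+x clear] — {fan, module}
3. heatsink@(-1, 1) [-y clear] — {fan, heatsink, module}
4. connector@(0, 1) [+y clear] — {connector, fan, heatsink, module}
5. shield@(0, 0) [-x clear] — {connector, fan, heatsink, module, shield}
6. standoff@(-1, 0) [-x clear] — {connector, fan, heatsink, module, shield, standoff}

module; fan; heatsink; connector; shield; standoff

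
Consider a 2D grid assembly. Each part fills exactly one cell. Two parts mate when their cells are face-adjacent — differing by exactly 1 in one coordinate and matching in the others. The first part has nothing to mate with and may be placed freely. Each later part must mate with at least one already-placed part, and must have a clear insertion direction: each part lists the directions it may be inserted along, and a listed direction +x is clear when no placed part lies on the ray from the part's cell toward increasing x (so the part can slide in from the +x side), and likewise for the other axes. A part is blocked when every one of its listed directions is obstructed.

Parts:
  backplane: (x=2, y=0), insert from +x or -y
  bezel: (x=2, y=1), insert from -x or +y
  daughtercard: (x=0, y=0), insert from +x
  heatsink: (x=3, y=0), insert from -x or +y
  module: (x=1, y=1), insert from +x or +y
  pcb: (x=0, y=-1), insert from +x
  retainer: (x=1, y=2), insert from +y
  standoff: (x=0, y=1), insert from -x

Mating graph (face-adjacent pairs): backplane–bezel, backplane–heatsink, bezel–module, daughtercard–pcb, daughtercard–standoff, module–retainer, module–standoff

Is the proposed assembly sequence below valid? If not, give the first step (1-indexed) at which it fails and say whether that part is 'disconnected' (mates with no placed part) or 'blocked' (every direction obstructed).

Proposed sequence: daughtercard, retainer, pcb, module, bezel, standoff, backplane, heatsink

1. daughtercard@(0, 0) [+x clear] — {daughtercard}
2. retainer@(1, 2) — no placed neighbour ⇒ disconnected

Invalid at step 2 (disconnected)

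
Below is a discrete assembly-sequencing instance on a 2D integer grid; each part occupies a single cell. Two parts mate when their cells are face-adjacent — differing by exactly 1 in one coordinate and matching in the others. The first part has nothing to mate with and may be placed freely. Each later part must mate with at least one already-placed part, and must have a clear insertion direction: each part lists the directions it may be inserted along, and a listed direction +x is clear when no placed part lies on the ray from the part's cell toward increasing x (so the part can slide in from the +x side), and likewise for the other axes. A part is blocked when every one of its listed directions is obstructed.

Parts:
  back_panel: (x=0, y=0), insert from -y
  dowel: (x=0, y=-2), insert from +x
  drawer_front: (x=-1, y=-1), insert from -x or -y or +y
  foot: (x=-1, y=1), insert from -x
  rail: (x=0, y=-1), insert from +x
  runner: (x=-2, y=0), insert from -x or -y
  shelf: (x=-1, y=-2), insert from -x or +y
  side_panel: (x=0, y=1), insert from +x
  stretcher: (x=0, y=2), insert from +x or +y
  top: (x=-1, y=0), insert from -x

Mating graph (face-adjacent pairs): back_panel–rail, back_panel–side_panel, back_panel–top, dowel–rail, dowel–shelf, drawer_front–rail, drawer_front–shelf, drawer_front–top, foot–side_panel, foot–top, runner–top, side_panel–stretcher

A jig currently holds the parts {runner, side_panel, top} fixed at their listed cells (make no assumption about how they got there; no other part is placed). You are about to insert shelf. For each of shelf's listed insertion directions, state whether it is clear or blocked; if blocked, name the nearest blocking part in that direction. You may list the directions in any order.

+y: blocked by top; -x: clear

-x: ray from shelf(-1, -2) has no placed part ⇒ clear
+y: nearest on ray is top@(-1, 0) ⇒ blocked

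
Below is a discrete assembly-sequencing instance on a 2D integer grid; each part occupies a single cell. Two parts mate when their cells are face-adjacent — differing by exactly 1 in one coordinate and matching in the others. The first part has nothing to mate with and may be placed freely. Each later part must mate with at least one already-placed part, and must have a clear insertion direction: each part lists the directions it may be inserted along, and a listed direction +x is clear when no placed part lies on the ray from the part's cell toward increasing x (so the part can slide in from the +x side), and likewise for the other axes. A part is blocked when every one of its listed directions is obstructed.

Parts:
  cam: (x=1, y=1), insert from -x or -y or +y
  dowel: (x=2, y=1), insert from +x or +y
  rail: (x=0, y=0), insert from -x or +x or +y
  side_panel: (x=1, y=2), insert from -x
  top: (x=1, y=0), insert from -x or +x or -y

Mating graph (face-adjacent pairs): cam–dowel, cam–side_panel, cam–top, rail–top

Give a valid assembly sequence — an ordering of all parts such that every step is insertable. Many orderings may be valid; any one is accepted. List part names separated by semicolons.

1. side_panel@(1, 2) [-x clear] — {side_panel}
2. cam@(1, 1) [-x clear] — {cam, side_panel}
3. top@(1, 0) [-x clear] — {cam, side_panel, top}
4. rail@(0, 0) [-x clear] — {cam, rail, side_panel, top}
5. dowel@(2, 1) [+x clear] — {cam, dowel, rail, side_panel, top}

side_panel; cam; top; rail; dowel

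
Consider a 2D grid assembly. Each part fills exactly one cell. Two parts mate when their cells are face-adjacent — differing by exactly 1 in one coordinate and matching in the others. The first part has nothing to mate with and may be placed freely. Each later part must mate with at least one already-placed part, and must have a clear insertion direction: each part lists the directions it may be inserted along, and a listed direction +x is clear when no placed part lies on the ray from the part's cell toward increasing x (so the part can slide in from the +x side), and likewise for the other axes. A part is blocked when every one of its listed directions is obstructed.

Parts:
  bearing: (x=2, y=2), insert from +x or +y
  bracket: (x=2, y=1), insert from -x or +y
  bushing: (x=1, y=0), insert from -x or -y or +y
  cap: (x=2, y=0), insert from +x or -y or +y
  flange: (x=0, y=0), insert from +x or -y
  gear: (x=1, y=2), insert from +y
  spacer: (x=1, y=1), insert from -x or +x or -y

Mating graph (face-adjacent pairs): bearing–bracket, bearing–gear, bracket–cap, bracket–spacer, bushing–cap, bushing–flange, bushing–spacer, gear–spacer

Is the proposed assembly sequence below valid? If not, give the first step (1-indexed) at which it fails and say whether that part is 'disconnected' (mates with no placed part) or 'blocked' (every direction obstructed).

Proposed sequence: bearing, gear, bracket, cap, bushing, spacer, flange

Valid

1. bearing@(2, 2) [+x clear] — {bearing}
2. gear@(1, 2) [+y clear] — {bearing, gear}
3. bracket@(2, 1) [-x clear] — {bearing, bracket, gear}
4. cap@(2, 0) [+x clear] — {bearing, bracket, cap, gear}
5. bushing@(1, 0) [-x clear] — {bearing, bracket, bushing, cap, gear}
6. spacer@(1, 1) [-x clear] — {bearing, bracket, bushing, cap, gear, spacer}
7. flange@(0, 0) [-y clear] — {bearing, bracket, bushing, cap, flange, gear, spacer}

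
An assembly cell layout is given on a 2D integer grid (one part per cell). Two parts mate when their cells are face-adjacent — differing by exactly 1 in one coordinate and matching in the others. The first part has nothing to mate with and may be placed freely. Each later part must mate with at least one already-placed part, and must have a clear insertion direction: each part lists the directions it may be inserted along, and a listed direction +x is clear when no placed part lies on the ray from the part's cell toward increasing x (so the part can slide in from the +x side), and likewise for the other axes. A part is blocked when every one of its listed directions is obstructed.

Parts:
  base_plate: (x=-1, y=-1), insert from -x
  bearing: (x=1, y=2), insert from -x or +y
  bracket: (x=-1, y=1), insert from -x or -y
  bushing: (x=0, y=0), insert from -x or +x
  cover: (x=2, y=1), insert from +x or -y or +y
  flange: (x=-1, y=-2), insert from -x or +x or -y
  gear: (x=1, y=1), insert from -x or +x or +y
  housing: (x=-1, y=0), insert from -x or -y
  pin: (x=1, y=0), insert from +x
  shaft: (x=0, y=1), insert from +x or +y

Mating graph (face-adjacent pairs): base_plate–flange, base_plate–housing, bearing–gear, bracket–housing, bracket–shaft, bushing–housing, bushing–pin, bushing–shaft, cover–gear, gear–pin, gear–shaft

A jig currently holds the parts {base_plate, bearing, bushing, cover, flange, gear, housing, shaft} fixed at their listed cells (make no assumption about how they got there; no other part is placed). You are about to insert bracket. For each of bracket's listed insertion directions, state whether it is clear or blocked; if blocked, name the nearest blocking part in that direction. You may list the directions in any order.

-x: clear; -y: blocked by housing

-x: ray from bracket(-1, 1) has no placed part ⇒ clear
-y: nearest on ray is housing@(-1, 0) ⇒ blocked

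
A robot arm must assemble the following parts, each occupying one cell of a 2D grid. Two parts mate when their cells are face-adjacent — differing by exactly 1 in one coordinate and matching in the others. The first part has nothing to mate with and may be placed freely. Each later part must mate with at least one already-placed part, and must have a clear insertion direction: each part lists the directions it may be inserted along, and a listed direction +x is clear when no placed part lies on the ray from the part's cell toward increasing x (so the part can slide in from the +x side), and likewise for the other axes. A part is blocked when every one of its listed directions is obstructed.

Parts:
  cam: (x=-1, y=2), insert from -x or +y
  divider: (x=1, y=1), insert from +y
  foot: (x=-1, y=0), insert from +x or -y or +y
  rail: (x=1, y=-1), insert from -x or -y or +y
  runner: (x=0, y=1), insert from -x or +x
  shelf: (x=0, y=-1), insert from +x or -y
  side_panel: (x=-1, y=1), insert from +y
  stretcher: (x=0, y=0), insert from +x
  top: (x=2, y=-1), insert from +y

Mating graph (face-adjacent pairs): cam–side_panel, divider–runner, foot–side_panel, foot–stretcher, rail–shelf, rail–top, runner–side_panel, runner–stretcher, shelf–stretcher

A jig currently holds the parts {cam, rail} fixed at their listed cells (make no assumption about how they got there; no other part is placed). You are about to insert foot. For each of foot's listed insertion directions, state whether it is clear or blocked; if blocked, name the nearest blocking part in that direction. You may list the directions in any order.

+x: clear; +y: blocked by cam; -y: clear

+x: ray from foot(-1, 0) has no placed part ⇒ clear
-y: ray from foot(-1, 0) has no placed part ⇒ clear
+y: nearest on ray is cam@(-1, 2) ⇒ blocked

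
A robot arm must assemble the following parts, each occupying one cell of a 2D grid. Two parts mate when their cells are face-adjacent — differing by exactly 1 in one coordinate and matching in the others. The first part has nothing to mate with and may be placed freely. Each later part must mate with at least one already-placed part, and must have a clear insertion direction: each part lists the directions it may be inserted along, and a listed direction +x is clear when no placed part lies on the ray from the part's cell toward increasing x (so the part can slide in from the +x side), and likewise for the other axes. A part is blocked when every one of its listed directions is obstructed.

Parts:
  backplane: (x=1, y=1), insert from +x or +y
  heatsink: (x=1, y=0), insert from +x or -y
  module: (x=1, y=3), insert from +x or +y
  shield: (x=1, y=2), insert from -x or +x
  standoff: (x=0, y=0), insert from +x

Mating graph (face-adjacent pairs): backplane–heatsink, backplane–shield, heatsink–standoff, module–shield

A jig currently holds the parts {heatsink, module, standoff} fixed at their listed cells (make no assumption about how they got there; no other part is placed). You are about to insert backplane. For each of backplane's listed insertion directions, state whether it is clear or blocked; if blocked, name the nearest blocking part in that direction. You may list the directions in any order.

+x: clear; +y: blocked by module

+x: ray from backplane(1, 1) has no placed part ⇒ clear
+y: nearest on ray is module@(1, 3) ⇒ blocked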